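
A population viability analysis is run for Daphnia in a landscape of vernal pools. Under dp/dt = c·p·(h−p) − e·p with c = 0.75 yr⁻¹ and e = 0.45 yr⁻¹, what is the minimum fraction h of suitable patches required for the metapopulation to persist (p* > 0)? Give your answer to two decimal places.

p* = h − e/c is positive only when h > e/c.
h_min = e/c = 0.45/0.75 = 0.6000.

0.60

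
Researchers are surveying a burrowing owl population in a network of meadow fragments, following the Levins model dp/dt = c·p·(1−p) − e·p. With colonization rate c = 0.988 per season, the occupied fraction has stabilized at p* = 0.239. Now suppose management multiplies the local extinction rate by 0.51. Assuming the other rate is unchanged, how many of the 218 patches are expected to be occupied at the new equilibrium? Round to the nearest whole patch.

Balance c(1−p*) = e gives e = 0.988×(1 − 0.23900) = 0.75187.
New p* = 1 − e/c = 1 − 0.38345/0.98800 = 0.61189.
Expected occupied = 218 × 0.61189 = 133.39 ≈ 133.

133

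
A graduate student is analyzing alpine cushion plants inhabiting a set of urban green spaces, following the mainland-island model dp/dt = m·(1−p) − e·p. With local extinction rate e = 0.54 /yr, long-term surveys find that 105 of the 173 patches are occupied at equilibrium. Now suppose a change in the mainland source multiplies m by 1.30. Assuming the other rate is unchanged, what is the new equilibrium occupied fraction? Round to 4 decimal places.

0.6675

Observed p* = 105/173 = 0.60694.
Balance m(1−p*) = e·p* gives m = e·p*/(1−p*) = 0.54×0.60694/0.39306 = 0.83384.
New p* = m/(m+e) = 1.08399/(1.08399+0.54000) = 0.66749.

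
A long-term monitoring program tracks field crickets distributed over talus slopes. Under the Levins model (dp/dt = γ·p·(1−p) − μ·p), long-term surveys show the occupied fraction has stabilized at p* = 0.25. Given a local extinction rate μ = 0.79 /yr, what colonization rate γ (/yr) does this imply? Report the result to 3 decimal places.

At equilibrium γ(1−p*) = μ, so γ = μ/(1−p*).
γ = 0.79/(1 − 0.25) = 0.79/0.7500 = 1.0533.

1.053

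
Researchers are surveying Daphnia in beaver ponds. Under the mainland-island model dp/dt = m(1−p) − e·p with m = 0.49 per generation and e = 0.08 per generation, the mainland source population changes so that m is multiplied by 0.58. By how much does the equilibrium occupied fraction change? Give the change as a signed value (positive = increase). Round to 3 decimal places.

Before: p* = 0.49/(0.49+0.08) = 0.8596.
After: m = 0.2842, e = 0.08; p* = 0.2842/0.3642 = 0.7803.
Δp* = 0.7803 − 0.8596 = -0.0793.

-0.079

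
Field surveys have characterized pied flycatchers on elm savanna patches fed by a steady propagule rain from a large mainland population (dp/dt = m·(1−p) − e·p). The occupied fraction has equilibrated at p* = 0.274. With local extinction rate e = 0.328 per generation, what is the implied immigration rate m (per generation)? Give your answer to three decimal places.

At equilibrium m(1−p*) = e·p*, so m = e·p*/(1−p*).
m = 0.328 × 0.274 / 0.7260 = 0.0899/0.7260 = 0.1238.

0.124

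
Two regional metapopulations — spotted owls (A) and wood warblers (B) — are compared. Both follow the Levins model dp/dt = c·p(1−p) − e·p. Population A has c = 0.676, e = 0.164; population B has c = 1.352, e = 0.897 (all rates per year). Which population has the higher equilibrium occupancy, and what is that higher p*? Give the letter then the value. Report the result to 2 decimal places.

A, 0.76

A: p*_A = 1 − 0.164/0.676 = 0.7574.
B: p*_B = 1 − 0.897/1.352 = 0.3365.
A is higher at 0.7574.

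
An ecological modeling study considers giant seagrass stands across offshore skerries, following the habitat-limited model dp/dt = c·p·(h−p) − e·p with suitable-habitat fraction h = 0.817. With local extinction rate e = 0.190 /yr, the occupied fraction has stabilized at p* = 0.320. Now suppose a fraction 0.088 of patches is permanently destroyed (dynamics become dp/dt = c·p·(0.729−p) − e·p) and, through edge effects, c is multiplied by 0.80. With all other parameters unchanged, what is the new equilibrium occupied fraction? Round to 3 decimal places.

0.108

Balance c(h−p*) = e gives c = e/(0.817 − 0.32000) = 0.190/0.49700 = 0.38229.
New p* = 0.729 − e/c = 0.729 − 0.19000/0.30583 = 0.10774.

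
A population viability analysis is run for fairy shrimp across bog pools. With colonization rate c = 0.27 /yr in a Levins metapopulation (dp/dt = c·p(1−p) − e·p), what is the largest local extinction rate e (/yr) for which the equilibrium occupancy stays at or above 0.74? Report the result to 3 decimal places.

0.070

1 − e/c ≥ 0.74 ⇒ e ≤ c(1 − 0.74) = 0.27 × 0.2600.
e_max = 0.0702.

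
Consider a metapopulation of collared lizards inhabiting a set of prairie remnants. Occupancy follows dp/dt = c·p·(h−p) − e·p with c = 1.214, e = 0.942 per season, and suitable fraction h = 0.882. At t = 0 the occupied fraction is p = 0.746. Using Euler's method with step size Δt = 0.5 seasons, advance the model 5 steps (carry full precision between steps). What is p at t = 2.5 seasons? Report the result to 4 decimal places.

0.2413

Update rule: p ← p + [c·p·(h−p) − e·p]·Δt with Δt = 0.5.
t = 0.5: p = 0.74600 + (-0.28978) = 0.45622
t = 1: p = 0.45622 + (-0.09697) = 0.35925
t = 1.5: p = 0.35925 + (-0.05521) = 0.30404
t = 2: p = 0.30404 + (-0.03654) = 0.26750
t = 2.5: p = 0.26750 + (-0.02621) = 0.24128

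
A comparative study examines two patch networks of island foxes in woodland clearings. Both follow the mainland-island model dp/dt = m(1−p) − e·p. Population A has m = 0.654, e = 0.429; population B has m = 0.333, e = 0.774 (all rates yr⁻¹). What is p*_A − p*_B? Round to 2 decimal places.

A: p*_A = m/(m+e) = 0.654/1.0830 = 0.6039.
B: p*_B = 0.333/1.1070 = 0.3008.
p*_A − p*_B = 0.6039 − 0.3008 = 0.3031.

0.30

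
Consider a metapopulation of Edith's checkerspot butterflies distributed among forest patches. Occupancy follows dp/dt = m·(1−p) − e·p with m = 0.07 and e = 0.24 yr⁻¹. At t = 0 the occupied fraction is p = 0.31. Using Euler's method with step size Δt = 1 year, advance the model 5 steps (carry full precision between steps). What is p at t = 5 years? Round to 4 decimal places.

Update rule: p ← p + [m·(1−p) − e·p]·Δt with Δt = 1.
t = 1: p = 0.31000 + (-0.02610) = 0.28390
t = 2: p = 0.28390 + (-0.01801) = 0.26589
t = 3: p = 0.26589 + (-0.01243) = 0.25346
t = 4: p = 0.25346 + (-0.00857) = 0.24489
t = 5: p = 0.24489 + (-0.00592) = 0.23897

0.2390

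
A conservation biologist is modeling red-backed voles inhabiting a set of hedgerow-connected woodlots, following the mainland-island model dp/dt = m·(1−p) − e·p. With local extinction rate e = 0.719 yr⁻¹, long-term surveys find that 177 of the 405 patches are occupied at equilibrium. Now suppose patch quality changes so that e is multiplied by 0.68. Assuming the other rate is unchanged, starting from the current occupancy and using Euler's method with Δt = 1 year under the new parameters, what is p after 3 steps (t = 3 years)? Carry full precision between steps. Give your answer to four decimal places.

Observed p* = 177/405 = 0.43704.
Balance m(1−p*) = e·p* gives m = e·p*/(1−p*) = 0.719×0.43704/0.56296 = 0.55817.
Starting from p₀ = 0.43704; update p ← p + (dp/dt)·Δt with the new parameters.
step 1: Δp = +0.10055, p = 0.53759
step 2: Δp = -0.00474, p = 0.53286
step 3: Δp = +0.00022, p = 0.53308

0.5331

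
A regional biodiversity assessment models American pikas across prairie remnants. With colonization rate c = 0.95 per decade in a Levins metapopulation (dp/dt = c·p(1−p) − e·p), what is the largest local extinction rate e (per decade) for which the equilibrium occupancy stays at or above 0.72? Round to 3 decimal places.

1 − e/c ≥ 0.72 ⇒ e ≤ c(1 − 0.72) = 0.95 × 0.2800.
e_max = 0.2660.

0.266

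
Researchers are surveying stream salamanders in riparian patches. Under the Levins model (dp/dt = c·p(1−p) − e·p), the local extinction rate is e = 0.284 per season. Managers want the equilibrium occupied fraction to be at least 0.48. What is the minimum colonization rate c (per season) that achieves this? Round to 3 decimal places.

p* = 1 − e/c ≥ 0.48 requires e/c ≤ 0.5200, i.e. c ≥ e/0.5200.
c_min = 0.284/0.5200 = 0.5462.

0.546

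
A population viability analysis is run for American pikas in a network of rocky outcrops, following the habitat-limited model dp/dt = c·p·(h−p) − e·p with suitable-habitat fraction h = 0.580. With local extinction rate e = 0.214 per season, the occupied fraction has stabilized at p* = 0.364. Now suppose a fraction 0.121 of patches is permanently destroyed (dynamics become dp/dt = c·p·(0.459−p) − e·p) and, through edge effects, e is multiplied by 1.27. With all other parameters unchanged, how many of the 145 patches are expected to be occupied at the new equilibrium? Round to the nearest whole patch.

Balance c(h−p*) = e gives c = e/(0.58 − 0.36400) = 0.214/0.21600 = 0.99074.
New p* = 0.459 − e/c = 0.459 − 0.27178/0.99074 = 0.18468.
Expected occupied = 145 × 0.18468 = 26.78 ≈ 27.

27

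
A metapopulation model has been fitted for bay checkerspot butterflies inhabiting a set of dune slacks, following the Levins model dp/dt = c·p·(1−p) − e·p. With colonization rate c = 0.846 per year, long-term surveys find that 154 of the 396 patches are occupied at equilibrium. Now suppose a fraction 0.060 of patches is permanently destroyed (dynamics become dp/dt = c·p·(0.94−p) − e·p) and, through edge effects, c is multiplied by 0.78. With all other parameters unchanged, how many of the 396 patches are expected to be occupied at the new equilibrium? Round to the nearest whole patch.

62

Observed p* = 154/396 = 0.38889.
Balance c(1−p*) = e gives e = 0.846×(1 − 0.38889) = 0.51700.
New p* = 0.94 − e/c = 0.94 − 0.51700/0.65988 = 0.15652.
Expected occupied = 396 × 0.15652 = 61.98 ≈ 62.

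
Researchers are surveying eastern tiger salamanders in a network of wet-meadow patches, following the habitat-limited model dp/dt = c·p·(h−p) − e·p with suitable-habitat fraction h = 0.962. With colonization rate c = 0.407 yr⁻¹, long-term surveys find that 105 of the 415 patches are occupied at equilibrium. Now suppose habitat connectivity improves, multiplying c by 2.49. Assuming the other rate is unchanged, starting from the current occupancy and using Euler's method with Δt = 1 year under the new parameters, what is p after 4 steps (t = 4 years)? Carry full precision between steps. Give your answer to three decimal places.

Observed p* = 105/415 = 0.25301.
Balance c(h−p*) = e gives e = 0.407×(0.962 − 0.25301) = 0.28856.
Starting from p₀ = 0.25301; update p ← p + (dp/dt)·Δt with the new parameters.
p: 0.25301 → 0.36179  (Δp = +0.10878)
p: 0.36179 → 0.47746  (Δp = +0.11567)
p: 0.47746 → 0.57414  (Δp = +0.09668)
p: 0.57414 → 0.63415  (Δp = +0.06000)

0.634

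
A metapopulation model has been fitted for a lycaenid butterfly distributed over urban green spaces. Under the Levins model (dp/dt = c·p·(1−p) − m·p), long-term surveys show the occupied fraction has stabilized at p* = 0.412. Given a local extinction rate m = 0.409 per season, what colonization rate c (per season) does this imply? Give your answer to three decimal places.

At equilibrium c(1−p*) = m, so c = m/(1−p*).
c = 0.409/(1 − 0.412) = 0.409/0.5880 = 0.6956.

0.696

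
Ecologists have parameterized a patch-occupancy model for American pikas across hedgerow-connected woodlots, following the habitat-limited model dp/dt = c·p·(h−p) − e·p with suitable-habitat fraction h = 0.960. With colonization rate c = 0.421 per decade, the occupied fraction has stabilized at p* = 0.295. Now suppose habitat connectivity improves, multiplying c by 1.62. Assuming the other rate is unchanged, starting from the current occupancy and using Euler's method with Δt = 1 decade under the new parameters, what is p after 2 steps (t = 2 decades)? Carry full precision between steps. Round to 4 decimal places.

Balance c(h−p*) = e gives e = 0.421×(0.96 − 0.29500) = 0.27997.
Starting from p₀ = 0.29500; update p ← p + (dp/dt)·Δt with the new parameters.
  1  |  dp/dt·Δt = +0.051206  |  p_1 = 0.346206
  2  |  dp/dt·Δt = +0.048003  |  p_2 = 0.394209

0.3942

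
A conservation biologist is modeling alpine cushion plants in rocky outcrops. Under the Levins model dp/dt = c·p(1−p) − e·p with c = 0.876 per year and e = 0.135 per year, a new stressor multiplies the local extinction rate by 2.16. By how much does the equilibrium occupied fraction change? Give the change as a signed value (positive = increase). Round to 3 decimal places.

Before: p* = 1 − 0.135/0.876 = 0.8459.
After the change, c = 0.876, e = 0.2916, so p* = 1 − 0.2916/0.876 = 0.6671.
Δp* = 0.6671 − 0.8459 = -0.1788.

-0.179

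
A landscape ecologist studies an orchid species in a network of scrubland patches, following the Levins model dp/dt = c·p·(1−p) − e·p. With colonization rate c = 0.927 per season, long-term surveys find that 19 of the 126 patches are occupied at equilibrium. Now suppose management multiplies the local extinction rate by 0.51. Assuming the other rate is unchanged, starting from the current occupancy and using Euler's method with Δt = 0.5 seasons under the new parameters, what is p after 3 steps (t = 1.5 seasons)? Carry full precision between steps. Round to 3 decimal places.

Observed p* = 19/126 = 0.15079.
Balance c(1−p*) = e gives e = 0.927×(1 − 0.15079) = 0.78721.
Starting from p₀ = 0.15079; update p ← p + (dp/dt)·Δt with the new parameters.
p: 0.15079 → 0.17988  (Δp = +0.02908)
p: 0.17988 → 0.21214  (Δp = +0.03227)
p: 0.21214 → 0.24703  (Δp = +0.03488)

0.247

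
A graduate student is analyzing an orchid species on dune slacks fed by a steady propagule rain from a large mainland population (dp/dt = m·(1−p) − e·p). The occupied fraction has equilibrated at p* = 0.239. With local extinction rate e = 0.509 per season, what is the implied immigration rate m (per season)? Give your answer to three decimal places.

At equilibrium m(1−p*) = e·p*, so m = e·p*/(1−p*).
m = 0.509 × 0.239 / 0.7610 = 0.1217/0.7610 = 0.1599.

0.160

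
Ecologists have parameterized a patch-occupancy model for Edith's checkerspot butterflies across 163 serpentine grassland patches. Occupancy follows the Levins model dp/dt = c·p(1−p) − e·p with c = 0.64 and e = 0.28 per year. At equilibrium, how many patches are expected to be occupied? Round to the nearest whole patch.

92

p* = 1 − e/c = 1 − 0.28/0.64 = 0.5625.
Expected occupied patches = N × p* = 163 × 0.5625 = 91.69 ≈ 92.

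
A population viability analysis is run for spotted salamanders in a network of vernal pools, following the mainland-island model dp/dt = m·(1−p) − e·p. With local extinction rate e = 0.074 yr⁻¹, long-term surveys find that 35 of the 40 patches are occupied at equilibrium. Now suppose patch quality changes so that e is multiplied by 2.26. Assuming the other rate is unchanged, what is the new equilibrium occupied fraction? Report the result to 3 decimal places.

0.756

Observed p* = 35/40 = 0.87500.
Balance m(1−p*) = e·p* gives m = e·p*/(1−p*) = 0.074×0.87500/0.12500 = 0.51800.
New p* = m/(m+e) = 0.51800/(0.51800+0.16724) = 0.75594.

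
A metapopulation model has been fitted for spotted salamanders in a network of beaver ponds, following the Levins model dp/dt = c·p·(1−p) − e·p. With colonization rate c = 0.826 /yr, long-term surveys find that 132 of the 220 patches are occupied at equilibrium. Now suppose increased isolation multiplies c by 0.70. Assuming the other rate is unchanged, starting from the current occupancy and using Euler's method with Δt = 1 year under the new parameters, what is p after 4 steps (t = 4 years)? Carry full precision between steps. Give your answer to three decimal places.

0.468

Observed p* = 132/220 = 0.60000.
Balance c(1−p*) = e gives e = 0.826×(1 − 0.60000) = 0.33040.
Starting from p₀ = 0.60000; update p ← p + (dp/dt)·Δt with the new parameters.
p: 0.60000 → 0.54053  (Δp = -0.05947)
p: 0.54053 → 0.50554  (Δp = -0.03499)
p: 0.50554 → 0.48304  (Δp = -0.02250)
p: 0.48304 → 0.46783  (Δp = -0.01521)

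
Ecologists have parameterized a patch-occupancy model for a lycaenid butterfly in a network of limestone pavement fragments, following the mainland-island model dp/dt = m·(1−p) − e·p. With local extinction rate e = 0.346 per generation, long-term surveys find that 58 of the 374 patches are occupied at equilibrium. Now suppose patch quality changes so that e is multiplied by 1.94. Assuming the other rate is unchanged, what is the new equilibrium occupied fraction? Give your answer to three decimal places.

0.086

Observed p* = 58/374 = 0.15508.
Balance m(1−p*) = e·p* gives m = e·p*/(1−p*) = 0.346×0.15508/0.84492 = 0.06351.
New p* = m/(m+e) = 0.06351/(0.06351+0.67124) = 0.08644.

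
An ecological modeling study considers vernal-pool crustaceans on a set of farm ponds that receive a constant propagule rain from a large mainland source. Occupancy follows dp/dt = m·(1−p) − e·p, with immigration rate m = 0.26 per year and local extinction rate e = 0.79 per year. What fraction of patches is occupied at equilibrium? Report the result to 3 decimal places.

0.248

Setting dp/dt = 0: m − m·p* = e·p*, so m = (m+e)·p*.
p* = m/(m+e) = 0.26/(0.26+0.79) = 0.26/1.0500 = 0.2476.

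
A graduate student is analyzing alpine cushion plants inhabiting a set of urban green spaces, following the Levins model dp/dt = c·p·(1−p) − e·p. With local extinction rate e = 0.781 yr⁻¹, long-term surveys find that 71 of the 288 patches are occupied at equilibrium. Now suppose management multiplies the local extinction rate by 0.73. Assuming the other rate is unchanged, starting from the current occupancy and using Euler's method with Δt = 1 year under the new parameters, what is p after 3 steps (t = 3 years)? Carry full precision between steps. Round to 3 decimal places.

Observed p* = 71/288 = 0.24653.
Balance c(1−p*) = e gives c = e/(1 − 0.24653) = 0.781/0.75347 = 1.03653.
Starting from p₀ = 0.24653; update p ← p + (dp/dt)·Δt with the new parameters.
p: 0.24653 → 0.29851  (Δp = +0.05199)
p: 0.29851 → 0.34538  (Δp = +0.04686)
p: 0.34538 → 0.38282  (Δp = +0.03744)

0.383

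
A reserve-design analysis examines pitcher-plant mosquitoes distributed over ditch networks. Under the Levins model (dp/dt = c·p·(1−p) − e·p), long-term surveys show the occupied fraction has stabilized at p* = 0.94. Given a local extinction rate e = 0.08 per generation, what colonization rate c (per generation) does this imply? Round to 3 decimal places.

1.333

At equilibrium c(1−p*) = e, so c = e/(1−p*).
c = 0.08/(1 − 0.94) = 0.08/0.0600 = 1.3333.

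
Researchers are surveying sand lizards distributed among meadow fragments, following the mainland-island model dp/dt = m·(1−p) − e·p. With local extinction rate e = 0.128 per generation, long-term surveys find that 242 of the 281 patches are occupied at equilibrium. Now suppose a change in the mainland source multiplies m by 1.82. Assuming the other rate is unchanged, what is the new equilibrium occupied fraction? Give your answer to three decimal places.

Observed p* = 242/281 = 0.86121.
Balance m(1−p*) = e·p* gives m = e·p*/(1−p*) = 0.128×0.86121/0.13879 = 0.79426.
New p* = m/(m+e) = 1.44555/(1.44555+0.12800) = 0.91866.

0.919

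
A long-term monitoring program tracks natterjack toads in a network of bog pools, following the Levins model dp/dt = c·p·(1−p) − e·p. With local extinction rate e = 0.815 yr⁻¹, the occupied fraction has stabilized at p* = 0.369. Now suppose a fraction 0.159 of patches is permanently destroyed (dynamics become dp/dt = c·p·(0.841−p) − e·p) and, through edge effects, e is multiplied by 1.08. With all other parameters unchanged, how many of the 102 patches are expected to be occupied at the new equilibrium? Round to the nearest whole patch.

16

Balance c(1−p*) = e gives c = e/(1 − 0.36900) = 0.815/0.63100 = 1.29160.
New p* = 0.841 − e/c = 0.841 − 0.88020/1.29160 = 0.15952.
Expected occupied = 102 × 0.15952 = 16.27 ≈ 16.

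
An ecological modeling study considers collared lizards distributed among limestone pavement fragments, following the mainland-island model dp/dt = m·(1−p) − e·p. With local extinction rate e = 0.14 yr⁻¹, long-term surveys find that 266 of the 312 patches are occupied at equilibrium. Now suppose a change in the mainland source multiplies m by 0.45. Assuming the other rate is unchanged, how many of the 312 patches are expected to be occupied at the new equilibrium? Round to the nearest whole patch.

225

Observed p* = 266/312 = 0.85256.
Balance m(1−p*) = e·p* gives m = e·p*/(1−p*) = 0.14×0.85256/0.14744 = 0.80954.
New p* = m/(m+e) = 0.36429/(0.36429+0.14000) = 0.72238.
Expected occupied = 312 × 0.72238 = 225.38 ≈ 225.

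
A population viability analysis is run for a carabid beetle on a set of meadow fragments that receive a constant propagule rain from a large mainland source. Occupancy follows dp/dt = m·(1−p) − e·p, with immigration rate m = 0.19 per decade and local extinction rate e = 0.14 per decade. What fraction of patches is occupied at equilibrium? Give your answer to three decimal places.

At equilibrium the propagule rain into empty patches balances local extinction: m(1−p*) = e·p*.
p* = m/(m+e) = 0.19/(0.19+0.14) = 0.19/0.3300 = 0.5758.

0.576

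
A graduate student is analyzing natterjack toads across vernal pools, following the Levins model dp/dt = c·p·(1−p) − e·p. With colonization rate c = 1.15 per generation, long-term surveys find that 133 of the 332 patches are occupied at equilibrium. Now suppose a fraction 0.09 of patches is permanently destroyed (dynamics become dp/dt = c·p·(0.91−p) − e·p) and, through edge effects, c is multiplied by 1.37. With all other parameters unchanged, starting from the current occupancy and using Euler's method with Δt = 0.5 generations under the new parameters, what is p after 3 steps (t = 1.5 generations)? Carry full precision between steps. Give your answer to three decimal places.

0.451

Observed p* = 133/332 = 0.40060.
Balance c(1−p*) = e gives e = 1.15×(1 − 0.40060) = 0.68931.
Starting from p₀ = 0.40060; update p ← p + (dp/dt)·Δt with the new parameters.
  1  |  dp/dt·Δt = +0.022684  |  p_1 = 0.423286
  2  |  dp/dt·Δt = +0.016405  |  p_2 = 0.439691
  3  |  dp/dt·Δt = +0.011358  |  p_3 = 0.451049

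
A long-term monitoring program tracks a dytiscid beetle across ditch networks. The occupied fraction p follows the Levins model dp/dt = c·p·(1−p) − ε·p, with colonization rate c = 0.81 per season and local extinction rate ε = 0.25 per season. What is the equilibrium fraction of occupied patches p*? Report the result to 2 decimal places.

0.69

At equilibrium, colonization balances extinction: c·p*·(1−p*) = ε·p*.
So p* = 1 − ε/c = 1 − 0.25/0.81 = 1 − 0.3086 = 0.6914.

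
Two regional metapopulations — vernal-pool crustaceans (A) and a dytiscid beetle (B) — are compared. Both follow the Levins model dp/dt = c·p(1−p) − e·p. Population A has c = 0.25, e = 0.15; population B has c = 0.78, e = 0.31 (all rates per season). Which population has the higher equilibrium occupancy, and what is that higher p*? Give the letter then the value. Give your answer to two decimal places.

A: p*_A = 1 − 0.15/0.25 = 0.4000.
B: p*_B = 1 − 0.31/0.78 = 0.6026.
B is higher at 0.6026.

B, 0.60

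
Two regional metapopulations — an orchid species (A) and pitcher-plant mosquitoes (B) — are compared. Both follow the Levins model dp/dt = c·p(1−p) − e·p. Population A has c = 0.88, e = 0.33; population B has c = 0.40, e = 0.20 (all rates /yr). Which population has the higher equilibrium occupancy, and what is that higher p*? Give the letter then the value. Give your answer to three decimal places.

A, 0.625

A: p*_A = 1 − 0.33/0.88 = 0.6250.
B: p*_B = 1 − 0.20/0.40 = 0.5000.
A is higher at 0.6250.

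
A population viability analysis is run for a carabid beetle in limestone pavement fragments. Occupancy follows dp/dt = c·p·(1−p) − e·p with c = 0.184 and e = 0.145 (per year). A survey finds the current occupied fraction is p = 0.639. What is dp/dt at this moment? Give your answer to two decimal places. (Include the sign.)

-0.05

Colonization term: c·p·(1−p) = 0.184×0.639×0.3610 = 0.04244.
Extinction term: e·p = 0.09266.
dp/dt = 0.04244 − 0.09266 = -0.05021.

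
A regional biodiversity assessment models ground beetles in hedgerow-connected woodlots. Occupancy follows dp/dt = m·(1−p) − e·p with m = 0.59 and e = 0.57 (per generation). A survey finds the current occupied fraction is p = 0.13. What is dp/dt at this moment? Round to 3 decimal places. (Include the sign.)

0.439

Colonization term: m·(1−p) = 0.59×0.8700 = 0.51330.
Extinction term: e·p = 0.07410.
dp/dt = 0.51330 − 0.07410 = 0.43920.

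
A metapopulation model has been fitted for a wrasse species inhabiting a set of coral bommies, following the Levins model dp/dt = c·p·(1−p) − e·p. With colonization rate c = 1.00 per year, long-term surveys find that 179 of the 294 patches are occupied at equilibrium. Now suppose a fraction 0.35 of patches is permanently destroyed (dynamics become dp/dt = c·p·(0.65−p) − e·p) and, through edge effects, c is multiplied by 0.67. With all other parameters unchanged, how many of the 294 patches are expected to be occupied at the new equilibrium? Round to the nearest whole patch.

Observed p* = 179/294 = 0.60884.
Balance c(1−p*) = e gives e = 1.00×(1 − 0.60884) = 0.39116.
New p* = 0.65 − e/c = 0.65 − 0.39116/0.67000 = 0.06618.
Expected occupied = 294 × 0.06618 = 19.46 ≈ 19.

19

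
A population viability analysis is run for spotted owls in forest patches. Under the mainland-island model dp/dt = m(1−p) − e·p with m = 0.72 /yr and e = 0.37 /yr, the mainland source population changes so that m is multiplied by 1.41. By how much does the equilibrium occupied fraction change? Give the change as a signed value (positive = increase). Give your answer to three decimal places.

Before: p* = 0.72/(0.72+0.37) = 0.6606.
After: m = 1.0152, e = 0.37; p* = 1.0152/1.3852 = 0.7329.
Δp* = 0.7329 − 0.6606 = +0.0723.

0.072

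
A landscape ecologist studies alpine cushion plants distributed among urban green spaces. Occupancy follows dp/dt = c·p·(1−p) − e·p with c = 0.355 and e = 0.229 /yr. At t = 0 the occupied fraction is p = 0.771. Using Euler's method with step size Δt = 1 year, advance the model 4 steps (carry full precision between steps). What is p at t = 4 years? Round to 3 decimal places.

Update rule: p ← p + [c·p·(1−p) − e·p]·Δt with Δt = 1.
  1  |  dp/dt·Δt = -0.113881  |  p_1 = 0.657119
  2  |  dp/dt·Δt = -0.070494  |  p_2 = 0.586625
  3  |  dp/dt·Δt = -0.048251  |  p_3 = 0.538374
  4  |  dp/dt·Δt = -0.035060  |  p_4 = 0.503314

0.503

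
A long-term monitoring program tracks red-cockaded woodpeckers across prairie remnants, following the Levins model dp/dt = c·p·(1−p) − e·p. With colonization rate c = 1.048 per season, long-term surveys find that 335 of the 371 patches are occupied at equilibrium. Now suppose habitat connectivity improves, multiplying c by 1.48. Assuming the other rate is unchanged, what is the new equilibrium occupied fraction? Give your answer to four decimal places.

0.9344

Observed p* = 335/371 = 0.90296.
Balance c(1−p*) = e gives e = 1.048×(1 − 0.90296) = 0.10170.
New p* = 1 − e/c = 1 − 0.10170/1.55104 = 0.93443.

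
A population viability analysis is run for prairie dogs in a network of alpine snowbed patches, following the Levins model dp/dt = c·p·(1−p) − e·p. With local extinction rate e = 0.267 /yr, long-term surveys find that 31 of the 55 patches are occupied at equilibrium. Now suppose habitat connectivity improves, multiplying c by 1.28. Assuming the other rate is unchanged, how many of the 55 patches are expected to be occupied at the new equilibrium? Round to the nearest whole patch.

Observed p* = 31/55 = 0.56364.
Balance c(1−p*) = e gives c = e/(1 − 0.56364) = 0.267/0.43636 = 0.61188.
New p* = 1 − e/c = 1 − 0.26700/0.78321 = 0.65910.
Expected occupied = 55 × 0.65910 = 36.25 ≈ 36.

36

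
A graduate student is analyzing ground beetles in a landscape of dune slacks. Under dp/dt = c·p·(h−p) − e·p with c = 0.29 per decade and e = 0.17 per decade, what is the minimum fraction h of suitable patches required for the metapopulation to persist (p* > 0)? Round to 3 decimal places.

p* = h − e/c is positive only when h > e/c.
h_min = e/c = 0.17/0.29 = 0.5862.

0.586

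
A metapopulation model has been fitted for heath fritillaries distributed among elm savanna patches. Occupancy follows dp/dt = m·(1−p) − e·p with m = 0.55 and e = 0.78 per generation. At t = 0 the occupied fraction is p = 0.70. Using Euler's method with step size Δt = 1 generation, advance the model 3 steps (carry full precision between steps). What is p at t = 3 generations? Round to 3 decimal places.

Update rule: p ← p + [m·(1−p) − e·p]·Δt with Δt = 1.
  1  |  dp/dt·Δt = -0.381000  |  p_1 = 0.319000
  2  |  dp/dt·Δt = +0.125730  |  p_2 = 0.444730
  3  |  dp/dt·Δt = -0.041491  |  p_3 = 0.403239

0.403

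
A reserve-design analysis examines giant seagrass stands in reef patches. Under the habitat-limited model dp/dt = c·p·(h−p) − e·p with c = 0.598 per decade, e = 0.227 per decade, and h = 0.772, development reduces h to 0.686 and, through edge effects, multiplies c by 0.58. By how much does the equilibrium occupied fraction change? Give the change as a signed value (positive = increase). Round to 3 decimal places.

-0.361

Before: p* = h − e/c = 0.772 − 0.227/0.598 = 0.772 − 0.3796 = 0.3924.
After: c = 0.34684, e = 0.227, h = 0.686; p* = 0.686 − 0.227/0.34684 = 0.0315.
Δp* = 0.0315 − 0.3924 = -0.3609.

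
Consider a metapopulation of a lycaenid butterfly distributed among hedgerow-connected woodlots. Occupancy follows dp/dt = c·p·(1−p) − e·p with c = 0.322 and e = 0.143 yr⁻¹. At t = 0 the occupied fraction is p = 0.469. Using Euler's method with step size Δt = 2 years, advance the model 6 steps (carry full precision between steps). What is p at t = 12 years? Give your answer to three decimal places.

0.548

Update rule: p ← p + [c·p·(1−p) − e·p]·Δt with Δt = 2.
  1  |  dp/dt·Δt = +0.026247  |  p_1 = 0.495247
  2  |  dp/dt·Δt = +0.019345  |  p_2 = 0.514592
  3  |  dp/dt·Δt = +0.013690  |  p_3 = 0.528281
  4  |  dp/dt·Δt = +0.009396  |  p_4 = 0.537678
  5  |  dp/dt·Δt = +0.006310  |  p_5 = 0.543988
  6  |  dp/dt·Δt = +0.004173  |  p_6 = 0.548161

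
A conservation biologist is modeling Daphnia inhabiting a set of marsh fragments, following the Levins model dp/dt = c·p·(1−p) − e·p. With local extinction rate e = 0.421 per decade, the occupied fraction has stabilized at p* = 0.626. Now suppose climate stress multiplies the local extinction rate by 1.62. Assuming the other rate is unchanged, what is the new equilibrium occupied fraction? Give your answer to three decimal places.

Balance c(1−p*) = e gives c = e/(1 − 0.62600) = 0.421/0.37400 = 1.12567.
New p* = 1 − e/c = 1 − 0.68202/1.12567 = 0.39412.

0.394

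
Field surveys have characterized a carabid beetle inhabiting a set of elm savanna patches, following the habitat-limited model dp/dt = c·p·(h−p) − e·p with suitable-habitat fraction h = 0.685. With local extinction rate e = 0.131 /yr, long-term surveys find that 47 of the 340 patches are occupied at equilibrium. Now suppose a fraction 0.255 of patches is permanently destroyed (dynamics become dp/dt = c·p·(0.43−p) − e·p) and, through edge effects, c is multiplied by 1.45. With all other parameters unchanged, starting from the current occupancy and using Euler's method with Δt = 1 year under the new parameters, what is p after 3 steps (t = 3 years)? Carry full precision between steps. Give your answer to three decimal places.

0.127

Observed p* = 47/340 = 0.13824.
Balance c(h−p*) = e gives c = e/(0.685 − 0.13824) = 0.131/0.54676 = 0.23959.
Starting from p₀ = 0.13824; update p ← p + (dp/dt)·Δt with the new parameters.
step 1: Δp = -0.00410, p = 0.13414
step 2: Δp = -0.00378, p = 0.13035
step 3: Δp = -0.00351, p = 0.12685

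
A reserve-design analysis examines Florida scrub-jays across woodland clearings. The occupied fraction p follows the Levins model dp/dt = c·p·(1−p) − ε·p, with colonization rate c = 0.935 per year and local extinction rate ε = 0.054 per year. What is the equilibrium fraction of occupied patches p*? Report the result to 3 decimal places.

At equilibrium, colonization balances extinction: c·p*·(1−p*) = ε·p*.
So p* = 1 − ε/c = 1 − 0.054/0.935 = 1 − 0.0578 = 0.9422.

0.942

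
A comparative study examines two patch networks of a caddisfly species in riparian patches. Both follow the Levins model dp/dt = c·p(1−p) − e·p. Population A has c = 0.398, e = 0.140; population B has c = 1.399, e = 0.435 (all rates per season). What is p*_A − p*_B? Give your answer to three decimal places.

A: p*_A = 1 − 0.140/0.398 = 0.6482.
B: p*_B = 1 − 0.435/1.399 = 0.6891.
p*_A − p*_B = 0.6482 − 0.6891 = -0.0408.

-0.041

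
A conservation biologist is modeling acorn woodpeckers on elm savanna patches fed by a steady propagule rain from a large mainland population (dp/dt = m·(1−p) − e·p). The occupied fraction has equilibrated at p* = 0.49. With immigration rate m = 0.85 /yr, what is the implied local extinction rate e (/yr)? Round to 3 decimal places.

At equilibrium m(1−p*) = e·p*, so e = m(1−p*)/p*.
e = 0.85 × 0.5100 / 0.49 = 0.8847.

0.885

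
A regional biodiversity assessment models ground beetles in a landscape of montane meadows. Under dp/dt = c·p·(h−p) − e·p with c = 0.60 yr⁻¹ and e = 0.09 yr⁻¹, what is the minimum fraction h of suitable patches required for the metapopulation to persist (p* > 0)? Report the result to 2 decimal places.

0.15

p* = h − e/c is positive only when h > e/c.
h_min = e/c = 0.09/0.60 = 0.1500.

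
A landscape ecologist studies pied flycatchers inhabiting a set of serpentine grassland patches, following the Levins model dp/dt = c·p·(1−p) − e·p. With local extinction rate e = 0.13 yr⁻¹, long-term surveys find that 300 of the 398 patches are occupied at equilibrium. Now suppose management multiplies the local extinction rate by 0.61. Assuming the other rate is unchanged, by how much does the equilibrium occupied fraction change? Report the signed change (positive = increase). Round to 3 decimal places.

Observed p* = 300/398 = 0.75377.
Balance c(1−p*) = e gives c = e/(1 − 0.75377) = 0.13/0.24623 = 0.52796.
New p* = 1 − e/c = 1 − 0.07930/0.52796 = 0.84980.
Δp* = 0.84980 − 0.75377 = +0.09603.

0.096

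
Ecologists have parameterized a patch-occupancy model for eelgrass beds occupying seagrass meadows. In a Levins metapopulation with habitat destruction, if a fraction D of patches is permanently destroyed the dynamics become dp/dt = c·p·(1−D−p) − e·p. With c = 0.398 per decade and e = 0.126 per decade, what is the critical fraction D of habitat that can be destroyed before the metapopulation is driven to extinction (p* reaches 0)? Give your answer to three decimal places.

The nontrivial equilibrium is p* = (1−D) − e/c; extinction occurs when this hits zero.
So D_crit = 1 − e/c = 1 − 0.126/0.398 = 1 − 0.3166 = 0.6834.
This equals the undisturbed p*, a classic result of Lande's extension.

0.683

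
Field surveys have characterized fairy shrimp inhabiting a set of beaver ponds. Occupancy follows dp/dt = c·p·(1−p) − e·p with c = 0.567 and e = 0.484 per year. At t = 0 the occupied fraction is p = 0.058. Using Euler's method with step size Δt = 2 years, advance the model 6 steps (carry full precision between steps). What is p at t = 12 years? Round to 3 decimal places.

Update rule: p ← p + [c·p·(1−p) − e·p]·Δt with Δt = 2.
step 1: Δp = +0.00581, p = 0.06381
step 2: Δp = +0.00598, p = 0.06979
step 3: Δp = +0.00606, p = 0.07585
step 4: Δp = +0.00607, p = 0.08192
step 5: Δp = +0.00599, p = 0.08791
step 6: Δp = +0.00583, p = 0.09374

0.094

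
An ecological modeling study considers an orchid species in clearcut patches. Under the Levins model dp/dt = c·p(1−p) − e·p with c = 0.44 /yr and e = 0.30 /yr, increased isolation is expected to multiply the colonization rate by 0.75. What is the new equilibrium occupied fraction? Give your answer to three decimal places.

0.091

Before: p* = 1 − 0.30/0.44 = 0.3182.
After the change, c = 0.33, e = 0.3, so p* = 1 − 0.3/0.33 = 0.0909.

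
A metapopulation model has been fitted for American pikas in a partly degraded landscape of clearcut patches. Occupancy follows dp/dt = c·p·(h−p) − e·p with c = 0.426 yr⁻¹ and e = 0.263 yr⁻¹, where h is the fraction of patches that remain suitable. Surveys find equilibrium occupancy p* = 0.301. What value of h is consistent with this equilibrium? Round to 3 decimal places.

0.918

At equilibrium c(h−p*) = e, so h = p* + e/c.
h = 0.301 + 0.263/0.426 = 0.301 + 0.6174 = 0.9184.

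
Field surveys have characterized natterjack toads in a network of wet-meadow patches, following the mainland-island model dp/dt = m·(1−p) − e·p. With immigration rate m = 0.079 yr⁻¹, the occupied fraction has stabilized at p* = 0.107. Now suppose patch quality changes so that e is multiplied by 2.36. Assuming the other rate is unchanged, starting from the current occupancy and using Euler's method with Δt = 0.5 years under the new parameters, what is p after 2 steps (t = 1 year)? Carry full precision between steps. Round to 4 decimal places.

0.0503

Balance m(1−p*) = e·p* gives e = m(1−p*)/p* = 0.079×0.89300/0.10700 = 0.65932.
Starting from p₀ = 0.10700; update p ← p + (dp/dt)·Δt with the new parameters.
p: 0.10700 → 0.05903  (Δp = -0.04797)
p: 0.05903 → 0.05027  (Δp = -0.00876)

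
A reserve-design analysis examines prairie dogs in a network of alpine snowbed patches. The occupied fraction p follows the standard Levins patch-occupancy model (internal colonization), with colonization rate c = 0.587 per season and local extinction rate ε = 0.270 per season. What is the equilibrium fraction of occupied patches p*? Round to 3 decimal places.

Setting dp/dt = 0 and dividing through by p* gives c·(1−p*) = ε.
So p* = 1 − ε/c = 1 − 0.270/0.587 = 1 − 0.4600 = 0.5400.

0.540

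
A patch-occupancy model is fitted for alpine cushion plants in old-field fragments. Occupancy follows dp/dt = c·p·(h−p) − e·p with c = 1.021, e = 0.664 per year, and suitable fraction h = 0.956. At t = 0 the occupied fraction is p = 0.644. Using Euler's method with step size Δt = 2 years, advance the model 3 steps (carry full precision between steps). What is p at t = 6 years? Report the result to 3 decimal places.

Update rule: p ← p + [c·p·(h−p) − e·p]·Δt with Δt = 2.
  1  |  dp/dt·Δt = -0.444937  |  p_1 = 0.199063
  2  |  dp/dt·Δt = +0.043329  |  p_2 = 0.242392
  3  |  dp/dt·Δt = +0.031314  |  p_3 = 0.273706

0.274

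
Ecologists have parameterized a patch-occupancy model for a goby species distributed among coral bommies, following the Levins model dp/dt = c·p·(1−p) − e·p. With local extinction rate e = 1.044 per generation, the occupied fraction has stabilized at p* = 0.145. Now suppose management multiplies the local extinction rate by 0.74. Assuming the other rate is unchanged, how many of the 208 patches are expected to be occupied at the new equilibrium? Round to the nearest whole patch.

76

Balance c(1−p*) = e gives c = e/(1 − 0.14500) = 1.044/0.85500 = 1.22105.
New p* = 1 − e/c = 1 − 0.77256/1.22105 = 0.36730.
Expected occupied = 208 × 0.36730 = 76.40 ≈ 76.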